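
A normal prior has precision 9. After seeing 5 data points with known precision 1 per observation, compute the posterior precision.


In the conjugate normal model, precisions add:
tau_posterior = tau_prior + n * tau_data
= 9 + 5*1 = 14

14


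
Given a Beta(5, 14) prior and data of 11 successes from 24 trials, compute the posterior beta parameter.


Number of failures = 24 - 11 = 13
Posterior beta = 14 + 13 = 27

27


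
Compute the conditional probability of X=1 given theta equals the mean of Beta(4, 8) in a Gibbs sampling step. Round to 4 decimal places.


Mean of Beta(4, 8) = 0.3333
P(X=1 | theta=0.3333) = 0.3333

0.3333


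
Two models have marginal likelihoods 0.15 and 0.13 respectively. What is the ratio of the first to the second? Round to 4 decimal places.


Evidence ratio = 0.15 / 0.13
= 1.1538

1.1538


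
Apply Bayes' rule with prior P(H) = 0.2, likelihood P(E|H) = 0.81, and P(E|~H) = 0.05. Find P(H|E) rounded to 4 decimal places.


Step 1: Compute marginal P(E) = P(E|H)P(H) + P(E|~H)P(~H)
= 0.81*0.2 + 0.05*0.8 = 0.202
Step 2: P(H|E) = P(E|H)P(H)/P(E) = 0.162/0.202
= 0.802

0.802


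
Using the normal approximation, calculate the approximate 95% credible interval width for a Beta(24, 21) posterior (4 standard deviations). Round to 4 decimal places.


Var(Beta) = 24*21/(45^2 * 46) = 0.0054
SD = 0.0736
Width ~ 4*SD = 0.2942

0.2942


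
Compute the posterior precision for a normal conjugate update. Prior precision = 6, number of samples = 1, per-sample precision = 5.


tau_post = tau_0 + n * tau
= 6 + 1 * 5 = 11

11


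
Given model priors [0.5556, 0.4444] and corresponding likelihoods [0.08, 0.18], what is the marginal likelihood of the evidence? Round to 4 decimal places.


P(E) = sum_i P(M_i) P(E|M_i)
= 0.0444 + 0.08
= 0.1244

0.1244


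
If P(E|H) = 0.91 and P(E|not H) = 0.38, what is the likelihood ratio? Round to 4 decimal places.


Likelihood ratio = P(E|H) / P(E|not H)
= 0.91 / 0.38
= 2.3947

2.3947


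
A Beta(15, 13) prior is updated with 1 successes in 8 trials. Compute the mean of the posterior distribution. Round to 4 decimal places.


After update: Beta(16, 20)
Mean = 16 / (16 + 20) = 16 / 36
= 0.4444

0.4444


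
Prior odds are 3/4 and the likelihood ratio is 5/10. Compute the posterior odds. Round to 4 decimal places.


Posterior odds = prior odds * likelihood ratio
= (3/4) * (5/10)
= 15 / 40
= 0.375

0.375


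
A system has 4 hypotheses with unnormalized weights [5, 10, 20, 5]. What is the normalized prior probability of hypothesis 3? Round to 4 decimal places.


The normalized prior is the weight divided by the total.
Total weight = 40
P(H3) = 20 / 40 = 0.5

0.5


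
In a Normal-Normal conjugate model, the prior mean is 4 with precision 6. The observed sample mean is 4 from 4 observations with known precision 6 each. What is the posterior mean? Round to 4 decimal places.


Posterior precision = tau0 + n*tau = 6 + 4*6 = 30
Posterior mean = (tau0*mu0 + n*tau*xbar) / posterior_precision
= (6*4 + 4*6*4) / 30
= 120 / 30 = 4.0

4.0


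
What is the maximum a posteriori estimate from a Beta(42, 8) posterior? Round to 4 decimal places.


The MAP estimate equals the mode of the distribution.
Mode of Beta(a,b) = (a-1)/(a+b-2)
= 41/48
= 0.8542

0.8542


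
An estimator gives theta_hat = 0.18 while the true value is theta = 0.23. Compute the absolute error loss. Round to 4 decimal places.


The absolute error loss is |theta_hat - theta|
= |0.18 - 0.23|
= 0.05

0.05


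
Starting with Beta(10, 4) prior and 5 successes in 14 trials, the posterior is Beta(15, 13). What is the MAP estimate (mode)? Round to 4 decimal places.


The mode of Beta(a, b) when a > 1 and b > 1 is (a-1)/(a+b-2)
= (15 - 1) / (15 + 13 - 2)
= 14 / 26
= 0.5385

0.5385


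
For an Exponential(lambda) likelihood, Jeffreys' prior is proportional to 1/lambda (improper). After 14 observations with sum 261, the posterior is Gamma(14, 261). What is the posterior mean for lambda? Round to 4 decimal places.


Posterior = Gamma(n, sum_x) = Gamma(14, 261)
Posterior mean = shape/rate = 14/261
= 0.0536

0.0536


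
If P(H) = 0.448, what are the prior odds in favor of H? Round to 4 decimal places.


Prior odds = P(H) / (1 - P(H))
= 0.448 / 0.552
= 0.8116

0.8116


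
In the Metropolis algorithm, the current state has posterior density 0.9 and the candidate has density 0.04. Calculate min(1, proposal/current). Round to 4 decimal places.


Ratio = 0.04/0.9 = 0.0444
Acceptance probability = min(1, 0.0444)
= 0.0444

0.0444


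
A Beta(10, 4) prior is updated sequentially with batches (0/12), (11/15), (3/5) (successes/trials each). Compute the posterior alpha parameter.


Sequential conjugate updating is equivalent to a single batch update.
Total successes across all batches = 14
alpha_posterior = alpha_prior + total_successes = 10 + 14
= 24

24


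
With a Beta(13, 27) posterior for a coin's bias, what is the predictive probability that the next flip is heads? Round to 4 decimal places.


The predictive probability equals the posterior mean.
P(next = heads) = alpha / (alpha + beta)
= 13 / 40 = 0.325

0.325


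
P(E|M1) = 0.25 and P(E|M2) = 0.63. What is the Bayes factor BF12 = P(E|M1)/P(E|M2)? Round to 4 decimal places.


Bayes factor BF12 = P(E|M1) / P(E|M2)
= 0.25 / 0.63
= 0.3968

0.3968


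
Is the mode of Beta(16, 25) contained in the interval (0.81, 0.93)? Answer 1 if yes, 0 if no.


Mode = (a-1)/(a+b-2) = 15/39 = 0.3846
Interval: (0.81, 0.93)
Contains mode? 0

0


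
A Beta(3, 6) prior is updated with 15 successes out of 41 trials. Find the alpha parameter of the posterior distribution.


In the Beta-Binomial conjugate update:
alpha_post = alpha_prior + successes
= 3 + 15
= 18

18


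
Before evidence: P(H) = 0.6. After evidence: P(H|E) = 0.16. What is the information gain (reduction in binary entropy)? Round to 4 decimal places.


Prior entropy = 0.971
Posterior entropy = 0.6343
Information gain = 0.971 - 0.6343 = 0.3366

0.3366


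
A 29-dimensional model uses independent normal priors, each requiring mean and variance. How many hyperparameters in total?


Per parameter: 2 (mean and variance).
Total = 29 * 2 = 58

58


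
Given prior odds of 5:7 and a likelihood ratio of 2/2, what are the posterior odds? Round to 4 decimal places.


Posterior odds = prior odds * LR
Prior odds = 5/7 = 0.7143
LR = 2/2 = 1.0
Posterior odds = 0.7143 * 1.0 = 0.7143

0.7143


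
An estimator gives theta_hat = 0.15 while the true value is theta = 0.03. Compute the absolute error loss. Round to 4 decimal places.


The absolute error loss is |theta_hat - theta|
= |0.15 - 0.03|
= 0.12

0.12


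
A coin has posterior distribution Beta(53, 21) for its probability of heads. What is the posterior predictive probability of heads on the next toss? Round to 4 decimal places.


Posterior predictive = E[theta] = alpha/(alpha+beta)
= 53/74
= 0.7162

0.7162


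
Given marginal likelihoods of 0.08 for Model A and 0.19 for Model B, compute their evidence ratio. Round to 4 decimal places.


Ratio = ML(A) / ML(B) = 0.08/0.19
= 0.4211

0.4211


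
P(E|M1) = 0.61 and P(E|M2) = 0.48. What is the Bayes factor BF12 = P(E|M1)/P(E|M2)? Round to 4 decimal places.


Bayes factor BF12 = P(E|M1) / P(E|M2)
= 0.61 / 0.48
= 1.2708

1.2708


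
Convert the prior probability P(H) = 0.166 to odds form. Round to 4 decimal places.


P(not H) = 1 - 0.166 = 0.834
Odds = 0.166 / 0.834 = 0.199

0.199


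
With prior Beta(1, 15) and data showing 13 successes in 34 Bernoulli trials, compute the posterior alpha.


Conjugate update: alpha_posterior = alpha_prior + k
= 1 + 13 = 14

14


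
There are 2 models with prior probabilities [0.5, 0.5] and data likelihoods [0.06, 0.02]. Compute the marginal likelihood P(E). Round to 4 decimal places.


P(E) = sum over models of P(M_i) * P(E|M_i)
= 0.5*0.06 + 0.5*0.02
= 0.04

0.04


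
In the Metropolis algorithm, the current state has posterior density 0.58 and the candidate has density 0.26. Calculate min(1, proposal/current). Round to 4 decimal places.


Ratio = 0.26/0.58 = 0.4483
Acceptance probability = min(1, 0.4483)
= 0.4483

0.4483


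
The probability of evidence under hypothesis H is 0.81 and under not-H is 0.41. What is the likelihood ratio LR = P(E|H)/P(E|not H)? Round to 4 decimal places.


LR = 0.81 / 0.41
= 1.9756

1.9756


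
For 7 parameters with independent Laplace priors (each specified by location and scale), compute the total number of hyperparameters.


A Laplace prior has 2 hyperparameters per parameter.
Total = 7 * 2 = 14

14


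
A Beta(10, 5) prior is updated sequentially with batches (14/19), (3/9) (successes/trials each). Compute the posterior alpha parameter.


Sequential conjugate updating is equivalent to a single batch update.
Total successes across all batches = 17
alpha_posterior = alpha_prior + total_successes = 10 + 17
= 27

27


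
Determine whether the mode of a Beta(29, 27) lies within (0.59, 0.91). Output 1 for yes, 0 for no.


First find the mode: (a-1)/(a+b-2) = 0.5185
Is 0.5185 in (0.59, 0.91)? 0

0


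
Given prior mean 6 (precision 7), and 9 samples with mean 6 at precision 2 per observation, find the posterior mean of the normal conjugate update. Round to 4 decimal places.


The posterior mean is a precision-weighted average of prior and data.
Post. prec. = 7 + 18 = 25
Post. mean = (42 + 108)/25 = 150/25 = 6.0

6.0


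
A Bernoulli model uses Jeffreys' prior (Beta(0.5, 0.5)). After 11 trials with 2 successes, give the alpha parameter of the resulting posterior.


Posterior = Beta(prior_alpha + successes, prior_beta + failures)
= Beta(0.5 + 2, 0.5 + 9)
Posterior alpha = 0.5 + k = 0.5 + 2 = 2.5

2.5


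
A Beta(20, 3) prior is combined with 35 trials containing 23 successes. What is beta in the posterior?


In conjugate updating:
beta_posterior = beta_prior + (n - k)
= 3 + (35 - 23)
= 3 + 12 = 15

15


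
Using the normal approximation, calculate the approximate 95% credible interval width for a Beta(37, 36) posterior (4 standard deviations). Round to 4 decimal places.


Var(Beta) = 37*36/(73^2 * 74) = 0.0034
SD = 0.0581
Width ~ 4*SD = 0.2325

0.2325


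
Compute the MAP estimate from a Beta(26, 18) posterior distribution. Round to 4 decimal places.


MAP = mode of Beta distribution
= (alpha - 1)/(alpha + beta - 2)
= (26-1)/(26+18-2)
= 25/42 = 0.5952

0.5952


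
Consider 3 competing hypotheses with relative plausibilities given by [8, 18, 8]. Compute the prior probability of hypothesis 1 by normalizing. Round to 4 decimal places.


Sum of weights = 8 + 18 + 8 = 34
Normalized prior for H1 = 8 / 34
= 0.2353

0.2353


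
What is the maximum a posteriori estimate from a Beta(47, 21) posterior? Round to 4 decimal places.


The MAP estimate equals the mode of the distribution.
Mode of Beta(a,b) = (a-1)/(a+b-2)
= 46/66
= 0.697

0.697


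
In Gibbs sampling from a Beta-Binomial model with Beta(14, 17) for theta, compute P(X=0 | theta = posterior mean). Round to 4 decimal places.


Posterior mean = alpha/(alpha+beta) = 14/31 = 0.4516
P(X=0|theta=mean) = 1 - theta = 0.5484

0.5484


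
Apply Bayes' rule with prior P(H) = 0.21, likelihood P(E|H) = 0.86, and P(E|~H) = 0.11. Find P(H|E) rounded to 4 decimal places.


Step 1: Compute marginal P(E) = P(E|H)P(H) + P(E|~H)P(~H)
= 0.86*0.21 + 0.11*0.79 = 0.2675
Step 2: P(H|E) = P(E|H)P(H)/P(E) = 0.1806/0.2675
= 0.6751

0.6751


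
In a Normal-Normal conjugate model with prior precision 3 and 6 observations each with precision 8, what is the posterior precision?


Posterior precision = prior precision + n * observation precision
= 3 + 6 * 8
= 3 + 48 = 51

51


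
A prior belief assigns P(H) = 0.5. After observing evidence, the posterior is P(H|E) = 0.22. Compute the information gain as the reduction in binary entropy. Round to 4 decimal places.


H(prior) = -0.5*log2(0.5) - 0.5*log2(0.5)
= 1.0
H(post) = -0.22*log2(0.22) - 0.78*log2(0.78)
= 0.7602
IG = 1.0 - 0.7602 = 0.2398

0.2398


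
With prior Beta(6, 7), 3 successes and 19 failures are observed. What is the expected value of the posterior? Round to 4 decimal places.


Posterior = Beta(9, 26)
E[theta] = alpha/(alpha+beta)
= 9/35 = 0.2571

0.2571


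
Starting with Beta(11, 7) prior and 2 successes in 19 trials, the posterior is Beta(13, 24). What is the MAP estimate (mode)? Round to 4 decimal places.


The mode of Beta(a, b) when a > 1 and b > 1 is (a-1)/(a+b-2)
= (13 - 1) / (13 + 24 - 2)
= 12 / 35
= 0.3429

0.3429


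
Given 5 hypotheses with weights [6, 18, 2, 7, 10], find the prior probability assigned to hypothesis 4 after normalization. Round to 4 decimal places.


To normalize, divide each weight by the sum of all weights.
Sum = 43
Prior(H4) = 7/43 = 0.1628

0.1628


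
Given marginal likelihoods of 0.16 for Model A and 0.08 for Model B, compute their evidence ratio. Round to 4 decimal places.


Ratio = ML(A) / ML(B) = 0.16/0.08
= 2.0

2.0


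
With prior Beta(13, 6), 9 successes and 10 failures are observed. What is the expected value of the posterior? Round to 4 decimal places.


Posterior = Beta(22, 16)
E[theta] = alpha/(alpha+beta)
= 22/38 = 0.5789

0.5789


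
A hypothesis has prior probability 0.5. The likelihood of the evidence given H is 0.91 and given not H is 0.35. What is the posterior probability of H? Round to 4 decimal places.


Using Bayes' theorem:
P(E) = 0.5 * 0.91 + 0.5 * 0.35
P(E) = 0.63
P(H|E) = (0.5 * 0.91) / 0.63 = 0.7222

0.7222


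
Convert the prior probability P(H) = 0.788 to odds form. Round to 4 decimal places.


P(not H) = 1 - 0.788 = 0.212
Odds = 0.788 / 0.212 = 3.717

3.717


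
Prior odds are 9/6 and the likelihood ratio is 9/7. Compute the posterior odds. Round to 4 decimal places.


Posterior odds = prior odds * likelihood ratio
= (9/6) * (9/7)
= 81 / 42
= 1.9286

1.9286


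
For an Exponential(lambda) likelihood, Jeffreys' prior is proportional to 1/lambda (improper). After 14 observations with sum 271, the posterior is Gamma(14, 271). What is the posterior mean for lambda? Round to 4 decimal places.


Posterior = Gamma(n, sum_x) = Gamma(14, 271)
Posterior mean = shape/rate = 14/271
= 0.0517

0.0517


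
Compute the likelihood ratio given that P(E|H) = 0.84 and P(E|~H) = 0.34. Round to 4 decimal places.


LR = P(E|H) / P(E|~H)
= 0.84 / 0.34 = 2.4706

2.4706


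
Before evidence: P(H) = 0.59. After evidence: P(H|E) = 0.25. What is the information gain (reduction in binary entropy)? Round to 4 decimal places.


Prior entropy = 0.9765
Posterior entropy = 0.8113
Information gain = 0.9765 - 0.8113 = 0.1652

0.1652


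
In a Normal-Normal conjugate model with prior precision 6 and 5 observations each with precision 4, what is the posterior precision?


Posterior precision = prior precision + n * observation precision
= 6 + 5 * 4
= 6 + 20 = 26

26


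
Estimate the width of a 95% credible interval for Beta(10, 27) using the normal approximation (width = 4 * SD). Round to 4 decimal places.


For Beta(a,b): Var = ab/((a+b)^2(a+b+1))
Var = 0.0052, SD = 0.072
Approximate 95% CI width = 4 * 0.072 = 0.2882

0.2882


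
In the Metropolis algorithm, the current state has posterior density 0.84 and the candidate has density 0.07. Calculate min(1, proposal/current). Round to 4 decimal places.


Ratio = 0.07/0.84 = 0.0833
Acceptance probability = min(1, 0.0833)
= 0.0833

0.0833


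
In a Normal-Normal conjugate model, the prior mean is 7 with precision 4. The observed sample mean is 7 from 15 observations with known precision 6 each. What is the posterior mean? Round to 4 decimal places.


Posterior precision = tau0 + n*tau = 4 + 15*6 = 94
Posterior mean = (tau0*mu0 + n*tau*xbar) / posterior_precision
= (4*7 + 15*6*7) / 94
= 658 / 94 = 7.0

7.0


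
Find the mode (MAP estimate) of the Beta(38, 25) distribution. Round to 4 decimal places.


For Beta(a,b) with a,b > 1:
Mode = (a-1)/(a+b-2) = (38-1)/(63-2)
= 37/61 = 0.6066

0.6066


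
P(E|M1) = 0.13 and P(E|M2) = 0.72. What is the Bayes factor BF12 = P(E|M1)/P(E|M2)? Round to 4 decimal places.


Bayes factor BF12 = P(E|M1) / P(E|M2)
= 0.13 / 0.72
= 0.1806

0.1806


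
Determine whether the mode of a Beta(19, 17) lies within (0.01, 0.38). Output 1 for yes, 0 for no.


First find the mode: (a-1)/(a+b-2) = 0.5294
Is 0.5294 in (0.01, 0.38)? 0

0


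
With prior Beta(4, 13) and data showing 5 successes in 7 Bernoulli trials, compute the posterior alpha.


Conjugate update: alpha_posterior = alpha_prior + k
= 4 + 5 = 9

9


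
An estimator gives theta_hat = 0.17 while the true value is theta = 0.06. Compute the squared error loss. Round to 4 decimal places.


The squared error loss is (theta_hat - theta)^2
= (0.17 - 0.06)^2
= (0.11)^2 = 0.0121

0.0121


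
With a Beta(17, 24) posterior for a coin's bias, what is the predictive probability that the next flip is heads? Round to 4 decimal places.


The predictive probability equals the posterior mean.
P(next = heads) = alpha / (alpha + beta)
= 17 / 41 = 0.4146

0.4146


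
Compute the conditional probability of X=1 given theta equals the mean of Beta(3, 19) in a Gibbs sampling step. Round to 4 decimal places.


Mean of Beta(3, 19) = 0.1364
P(X=1 | theta=0.1364) = 0.1364

0.1364


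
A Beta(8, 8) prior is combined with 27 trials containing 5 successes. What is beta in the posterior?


In conjugate updating:
beta_posterior = beta_prior + (n - k)
= 8 + (27 - 5)
= 8 + 22 = 30

30


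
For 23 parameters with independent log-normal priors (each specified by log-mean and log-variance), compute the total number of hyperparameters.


A log-normal prior has 2 hyperparameters per parameter.
Total = 23 * 2 = 46

46


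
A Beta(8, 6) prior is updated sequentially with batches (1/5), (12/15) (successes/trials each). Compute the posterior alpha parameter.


Sequential conjugate updating is equivalent to a single batch update.
Total successes across all batches = 13
alpha_posterior = alpha_prior + total_successes = 8 + 13
= 21

21


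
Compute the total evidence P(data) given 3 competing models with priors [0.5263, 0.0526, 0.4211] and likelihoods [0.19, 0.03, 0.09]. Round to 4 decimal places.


Marginal likelihood = sum P(model_i) * P(data|model_i)
Model 1: 0.5263 * 0.19 = 0.1
Model 2: 0.0526 * 0.03 = 0.0016
Model 3: 0.4211 * 0.09 = 0.0379
Total = 0.1395

0.1395


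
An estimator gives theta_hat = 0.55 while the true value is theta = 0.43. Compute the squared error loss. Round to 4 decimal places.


The squared error loss is (theta_hat - theta)^2
= (0.55 - 0.43)^2
= (0.12)^2 = 0.0144

0.0144


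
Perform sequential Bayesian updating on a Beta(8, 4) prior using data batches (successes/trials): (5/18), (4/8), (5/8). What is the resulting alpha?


Accumulate successes: 14
Posterior alpha = prior alpha + sum of successes
= 8 + 14 = 22

22


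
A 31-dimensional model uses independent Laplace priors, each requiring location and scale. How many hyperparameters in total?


Per parameter: 2 (location and scale).
Total = 31 * 2 = 62

62


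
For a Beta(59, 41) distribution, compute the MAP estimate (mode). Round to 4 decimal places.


MAP = mode = (a-1)/(a+b-2)
= (59-1)/(59+41-2)
= 58/98 = 0.5918

0.5918


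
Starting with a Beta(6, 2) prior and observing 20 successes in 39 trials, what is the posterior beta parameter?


Posterior beta = prior beta + failures
Failures = 39 - 20 = 19
beta_post = 2 + 19 = 21

21


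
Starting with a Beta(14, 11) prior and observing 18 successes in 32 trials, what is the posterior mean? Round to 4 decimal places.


Posterior parameters: alpha = 14 + 18 = 32
beta = 11 + 14 = 25
Posterior mean = alpha / (alpha + beta) = 32 / 57
= 0.5614

0.5614


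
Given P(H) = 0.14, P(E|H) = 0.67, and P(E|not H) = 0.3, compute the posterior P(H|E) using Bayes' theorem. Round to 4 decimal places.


By Bayes' theorem: P(H|E) = P(E|H)*P(H) / P(E)
P(E) = P(E|H)*P(H) + P(E|not H)*P(not H)
P(E) = 0.67*0.14 + 0.3*0.86 = 0.3518
P(H|E) = 0.67*0.14 / 0.3518 = 0.2666

0.2666


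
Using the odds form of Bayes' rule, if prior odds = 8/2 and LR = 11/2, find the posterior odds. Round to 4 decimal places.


Bayes' rule in odds form: posterior odds = prior odds * LR
= (8 * 11) / (2 * 2)
= 88/4 = 22.0

22.0


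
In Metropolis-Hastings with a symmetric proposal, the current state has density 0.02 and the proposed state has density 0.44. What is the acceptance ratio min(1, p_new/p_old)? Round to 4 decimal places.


Ratio = p_new / p_old = 0.44 / 0.02 = 22.0
Acceptance = min(1, 22.0) = 1.0

1.0


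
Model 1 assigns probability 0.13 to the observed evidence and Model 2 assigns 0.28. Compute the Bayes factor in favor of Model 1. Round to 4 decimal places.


BF = P(data|M1) / P(data|M2)
= 0.13 / 0.28 = 0.4643

0.4643


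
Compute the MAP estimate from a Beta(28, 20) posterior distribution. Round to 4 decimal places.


MAP = mode of Beta distribution
= (alpha - 1)/(alpha + beta - 2)
= (28-1)/(28+20-2)
= 27/46 = 0.587

0.587


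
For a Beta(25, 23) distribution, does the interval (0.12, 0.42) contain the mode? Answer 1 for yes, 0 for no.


Mode of Beta(a,b) = (a-1)/(a+b-2)
= (25-1)/(25+23-2) = 0.5217
Check: 0.12 <= 0.5217 <= 0.42?
Result: 0

0


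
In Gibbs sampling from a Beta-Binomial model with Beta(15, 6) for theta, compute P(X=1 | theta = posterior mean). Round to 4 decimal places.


Posterior mean = alpha/(alpha+beta) = 15/21 = 0.7143
P(X=1|theta=mean) = theta = 0.7143

0.7143


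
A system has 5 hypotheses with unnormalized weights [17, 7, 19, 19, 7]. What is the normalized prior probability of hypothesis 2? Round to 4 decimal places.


The normalized prior is the weight divided by the total.
Total weight = 69
P(H2) = 7 / 69 = 0.1014

0.1014


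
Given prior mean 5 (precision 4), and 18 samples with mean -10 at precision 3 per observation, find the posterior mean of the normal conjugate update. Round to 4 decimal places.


The posterior mean is a precision-weighted average of prior and data.
Post. prec. = 4 + 54 = 58
Post. mean = (20 + -540)/58 = -520/58 = -8.9655

-8.9655


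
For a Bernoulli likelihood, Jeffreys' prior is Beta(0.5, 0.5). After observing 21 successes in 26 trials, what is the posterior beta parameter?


Jeffreys' prior for Bernoulli is Beta(0.5, 0.5).
Posterior is Beta(0.5 + k, 0.5 + n - k).
Posterior beta = 0.5 + (n - k) = 0.5 + 5 = 5.5

5.5


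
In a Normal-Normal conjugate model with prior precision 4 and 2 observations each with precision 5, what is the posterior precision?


Posterior precision = prior precision + n * observation precision
= 4 + 2 * 5
= 4 + 10 = 14

14


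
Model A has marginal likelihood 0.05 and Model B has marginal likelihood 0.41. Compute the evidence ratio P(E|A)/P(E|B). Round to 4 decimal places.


Evidence ratio = P(E|A) / P(E|B)
= 0.05 / 0.41
= 0.122

0.122


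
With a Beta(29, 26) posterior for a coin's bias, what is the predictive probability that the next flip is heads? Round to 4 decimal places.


The predictive probability equals the posterior mean.
P(next = heads) = alpha / (alpha + beta)
= 29 / 55 = 0.5273

0.5273


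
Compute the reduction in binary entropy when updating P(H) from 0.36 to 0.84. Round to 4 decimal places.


H_before = -p*log2(p) - (1-p)*log2(1-p) for p=0.36: 0.9427
H_after for p=0.84: 0.6343
Reduction = 0.9427 - 0.6343 = 0.3084

0.3084


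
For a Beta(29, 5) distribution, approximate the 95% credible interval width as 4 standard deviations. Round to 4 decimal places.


Variance of Beta(a,b) = ab / ((a+b)^2 * (a+b+1))
= 29*5 / ((34)^2 * 35)
= 0.0036
SD = sqrt(0.0036) = 0.0599
Width = 4 * SD = 0.2395

0.2395


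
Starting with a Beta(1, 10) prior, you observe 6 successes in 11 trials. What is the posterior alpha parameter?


For a Beta-Binomial conjugate model:
Posterior alpha = prior alpha + number of successes
= 1 + 6 = 7

7


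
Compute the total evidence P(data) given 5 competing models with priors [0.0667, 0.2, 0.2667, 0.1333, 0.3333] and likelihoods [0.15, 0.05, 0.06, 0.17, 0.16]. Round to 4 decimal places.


Marginal likelihood = sum P(model_i) * P(data|model_i)
Model 1: 0.0667 * 0.15 = 0.01
Model 2: 0.2 * 0.05 = 0.01
Model 3: 0.2667 * 0.06 = 0.016
Model 4: 0.1333 * 0.17 = 0.0227
Model 5: 0.3333 * 0.16 = 0.0533
Total = 0.112

0.112


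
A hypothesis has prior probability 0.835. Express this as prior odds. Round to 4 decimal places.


Odds = P(H) / P(not H) = 0.835 / 0.165
= 5.0606

5.0606


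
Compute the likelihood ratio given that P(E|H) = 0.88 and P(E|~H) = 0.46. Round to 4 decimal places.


LR = P(E|H) / P(E|~H)
= 0.88 / 0.46 = 1.913

1.913


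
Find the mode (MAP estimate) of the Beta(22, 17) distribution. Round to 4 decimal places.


For Beta(a,b) with a,b > 1:
Mode = (a-1)/(a+b-2) = (22-1)/(39-2)
= 21/37 = 0.5676

0.5676


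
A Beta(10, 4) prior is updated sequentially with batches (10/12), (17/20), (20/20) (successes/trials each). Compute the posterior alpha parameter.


Sequential conjugate updating is equivalent to a single batch update.
Total successes across all batches = 47
alpha_posterior = alpha_prior + total_successes = 10 + 47
= 57

57


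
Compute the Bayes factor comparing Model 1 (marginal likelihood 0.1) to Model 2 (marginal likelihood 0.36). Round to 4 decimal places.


BF12 = marginal likelihood of M1 / marginal likelihood of M2
= 0.1/0.36
= 0.2778

0.2778


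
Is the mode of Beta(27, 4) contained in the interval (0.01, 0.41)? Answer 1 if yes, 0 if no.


Mode = (a-1)/(a+b-2) = 26/29 = 0.8966
Interval: (0.01, 0.41)
Contains mode? 0

0


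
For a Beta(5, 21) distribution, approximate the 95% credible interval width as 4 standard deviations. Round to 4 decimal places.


Variance of Beta(a,b) = ab / ((a+b)^2 * (a+b+1))
= 5*21 / ((26)^2 * 27)
= 0.0058
SD = sqrt(0.0058) = 0.0758
Width = 4 * SD = 0.3034

0.3034


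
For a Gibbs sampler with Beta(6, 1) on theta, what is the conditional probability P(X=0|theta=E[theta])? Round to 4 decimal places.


E[theta] = 6/(6+1) = 0.8571
P(X=0|theta) = 1 - theta = 0.1429

0.1429


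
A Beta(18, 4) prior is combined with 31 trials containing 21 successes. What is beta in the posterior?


In conjugate updating:
beta_posterior = beta_prior + (n - k)
= 4 + (31 - 21)
= 4 + 10 = 14

14


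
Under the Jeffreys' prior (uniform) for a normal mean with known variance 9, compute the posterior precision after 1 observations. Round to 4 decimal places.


Prior precision = 0 (flat prior).
Post. prec. = 0 + n/var = 1/9 = 0.1111

0.1111


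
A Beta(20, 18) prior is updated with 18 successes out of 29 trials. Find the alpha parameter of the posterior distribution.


In the Beta-Binomial conjugate update:
alpha_post = alpha_prior + successes
= 20 + 18
= 38

38


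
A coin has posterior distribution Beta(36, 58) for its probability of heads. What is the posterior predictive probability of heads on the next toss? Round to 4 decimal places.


Posterior predictive = E[theta] = alpha/(alpha+beta)
= 36/94
= 0.383

0.383


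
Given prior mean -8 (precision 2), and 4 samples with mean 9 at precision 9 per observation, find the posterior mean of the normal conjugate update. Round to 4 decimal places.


The posterior mean is a precision-weighted average of prior and data.
Post. prec. = 2 + 36 = 38
Post. mean = (-16 + 324)/38 = 308/38 = 8.1053

8.1053


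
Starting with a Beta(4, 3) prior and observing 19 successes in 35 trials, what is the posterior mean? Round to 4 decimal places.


Posterior parameters: alpha = 4 + 19 = 23
beta = 3 + 16 = 19
Posterior mean = alpha / (alpha + beta) = 23 / 42
= 0.5476

0.5476


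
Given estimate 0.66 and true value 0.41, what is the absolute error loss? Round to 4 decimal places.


Absolute error = |estimate - true|
= |0.25| = 0.25

0.25


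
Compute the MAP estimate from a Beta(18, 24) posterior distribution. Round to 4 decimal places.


MAP = mode of Beta distribution
= (alpha - 1)/(alpha + beta - 2)
= (18-1)/(18+24-2)
= 17/40 = 0.425

0.425


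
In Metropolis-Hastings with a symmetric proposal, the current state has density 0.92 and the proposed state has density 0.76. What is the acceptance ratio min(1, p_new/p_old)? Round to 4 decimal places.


Ratio = p_new / p_old = 0.76 / 0.92 = 0.8261
Acceptance = min(1, 0.8261) = 0.8261

0.8261


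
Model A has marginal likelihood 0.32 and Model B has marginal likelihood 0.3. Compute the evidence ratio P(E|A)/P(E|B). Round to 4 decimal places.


Evidence ratio = P(E|A) / P(E|B)
= 0.32 / 0.3
= 1.0667

1.0667


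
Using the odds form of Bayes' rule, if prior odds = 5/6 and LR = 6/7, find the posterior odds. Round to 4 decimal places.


Bayes' rule in odds form: posterior odds = prior odds * LR
= (5 * 6) / (6 * 7)
= 30/42 = 0.7143

0.7143


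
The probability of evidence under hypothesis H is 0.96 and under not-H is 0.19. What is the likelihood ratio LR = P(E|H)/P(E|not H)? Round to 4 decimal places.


LR = 0.96 / 0.19
= 5.0526

5.0526


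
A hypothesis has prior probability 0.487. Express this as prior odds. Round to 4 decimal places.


Odds = P(H) / P(not H) = 0.487 / 0.513
= 0.9493

0.9493


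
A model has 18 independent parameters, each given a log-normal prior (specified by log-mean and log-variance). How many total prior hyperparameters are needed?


Each log-normal prior needs 2 hyperparameters (log-mean and log-variance).
Total = 2 * 18 = 36

36


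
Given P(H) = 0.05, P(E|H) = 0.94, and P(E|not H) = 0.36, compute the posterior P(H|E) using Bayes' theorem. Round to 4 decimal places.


By Bayes' theorem: P(H|E) = P(E|H)*P(H) / P(E)
P(E) = P(E|H)*P(H) + P(E|not H)*P(not H)
P(E) = 0.94*0.05 + 0.36*0.95 = 0.389
P(H|E) = 0.94*0.05 / 0.389 = 0.1208

0.1208


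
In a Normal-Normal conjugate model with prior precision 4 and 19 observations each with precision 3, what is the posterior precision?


Posterior precision = prior precision + n * observation precision
= 4 + 19 * 3
= 4 + 57 = 61

61


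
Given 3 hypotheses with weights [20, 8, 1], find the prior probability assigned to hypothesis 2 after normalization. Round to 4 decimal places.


To normalize, divide each weight by the sum of all weights.
Sum = 29
Prior(H2) = 8/29 = 0.2759

0.2759


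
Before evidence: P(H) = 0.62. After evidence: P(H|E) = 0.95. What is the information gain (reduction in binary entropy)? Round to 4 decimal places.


Prior entropy = 0.958
Posterior entropy = 0.2864
Information gain = 0.958 - 0.2864 = 0.6716

0.6716


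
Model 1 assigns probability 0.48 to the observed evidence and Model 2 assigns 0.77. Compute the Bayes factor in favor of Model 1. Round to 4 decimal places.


BF = P(data|M1) / P(data|M2)
= 0.48 / 0.77 = 0.6234

0.6234


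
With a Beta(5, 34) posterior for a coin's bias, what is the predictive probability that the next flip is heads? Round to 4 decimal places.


The predictive probability equals the posterior mean.
P(next = heads) = alpha / (alpha + beta)
= 5 / 39 = 0.1282

0.1282


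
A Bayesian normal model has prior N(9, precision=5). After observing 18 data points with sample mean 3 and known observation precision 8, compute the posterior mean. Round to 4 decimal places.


Posterior mean = (prior_precision * prior_mean + n * data_precision * data_mean) / (prior_precision + n * data_precision)
Numerator = 5*9 + 18*8*3 = 477
Denominator = 5 + 18*8 = 149
Posterior mean = 3.2013

3.2013


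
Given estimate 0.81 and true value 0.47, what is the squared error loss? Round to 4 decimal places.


Squared error = (estimate - true)^2
Difference = 0.34
Loss = 0.34^2 = 0.1156

0.1156


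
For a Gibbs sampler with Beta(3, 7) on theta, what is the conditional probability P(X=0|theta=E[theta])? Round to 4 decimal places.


E[theta] = 3/(3+7) = 0.3
P(X=0|theta) = 1 - theta = 0.7

0.7


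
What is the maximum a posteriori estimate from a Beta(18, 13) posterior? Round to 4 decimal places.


The MAP estimate equals the mode of the distribution.
Mode of Beta(a,b) = (a-1)/(a+b-2)
= 17/29
= 0.5862

0.5862


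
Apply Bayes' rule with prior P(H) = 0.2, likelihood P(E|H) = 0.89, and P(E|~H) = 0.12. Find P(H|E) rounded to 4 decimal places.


Step 1: Compute marginal P(E) = P(E|H)P(H) + P(E|~H)P(~H)
= 0.89*0.2 + 0.12*0.8 = 0.274
Step 2: P(H|E) = P(E|H)P(H)/P(E) = 0.178/0.274
= 0.6496

0.6496


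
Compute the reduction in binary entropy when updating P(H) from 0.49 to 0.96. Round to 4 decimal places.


H_before = -p*log2(p) - (1-p)*log2(1-p) for p=0.49: 0.9997
H_after for p=0.96: 0.2423
Reduction = 0.9997 - 0.2423 = 0.7574

0.7574


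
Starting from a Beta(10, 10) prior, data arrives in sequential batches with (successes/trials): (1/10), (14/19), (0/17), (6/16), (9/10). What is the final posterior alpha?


In sequential Bayesian updating, we sum all successes.
Total successes = 30
Final alpha = 10 + 30 = 40

40


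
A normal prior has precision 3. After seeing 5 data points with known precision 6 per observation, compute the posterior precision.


In the conjugate normal model, precisions add:
tau_posterior = tau_prior + n * tau_data
= 3 + 5*6 = 33

33


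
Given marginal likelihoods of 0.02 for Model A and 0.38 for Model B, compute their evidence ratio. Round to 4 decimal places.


Ratio = ML(A) / ML(B) = 0.02/0.38
= 0.0526

0.0526


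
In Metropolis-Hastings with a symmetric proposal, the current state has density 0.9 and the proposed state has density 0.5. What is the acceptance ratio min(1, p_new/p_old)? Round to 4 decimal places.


Ratio = p_new / p_old = 0.5 / 0.9 = 0.5556
Acceptance = min(1, 0.5556) = 0.5556

0.5556


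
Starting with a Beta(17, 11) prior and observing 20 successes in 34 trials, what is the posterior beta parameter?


Posterior beta = prior beta + failures
Failures = 34 - 20 = 14
beta_post = 11 + 14 = 25

25


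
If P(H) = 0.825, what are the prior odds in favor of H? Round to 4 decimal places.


Prior odds = P(H) / (1 - P(H))
= 0.825 / 0.175
= 4.7143

4.7143


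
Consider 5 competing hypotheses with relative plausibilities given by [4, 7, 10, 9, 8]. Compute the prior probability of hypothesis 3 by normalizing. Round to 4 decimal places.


Sum of weights = 4 + 7 + 10 + 9 + 8 = 38
Normalized prior for H3 = 10 / 38
= 0.2632

0.2632


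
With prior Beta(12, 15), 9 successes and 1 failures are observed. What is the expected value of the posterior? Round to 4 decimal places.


Posterior = Beta(21, 16)
E[theta] = alpha/(alpha+beta)
= 21/37 = 0.5676

0.5676


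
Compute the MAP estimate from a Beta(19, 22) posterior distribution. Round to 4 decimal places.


MAP = mode of Beta distribution
= (alpha - 1)/(alpha + beta - 2)
= (19-1)/(19+22-2)
= 18/39 = 0.4615

0.4615


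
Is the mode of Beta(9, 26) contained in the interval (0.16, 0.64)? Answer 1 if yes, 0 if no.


Mode = (a-1)/(a+b-2) = 8/33 = 0.2424
Interval: (0.16, 0.64)
Contains mode? 1

1


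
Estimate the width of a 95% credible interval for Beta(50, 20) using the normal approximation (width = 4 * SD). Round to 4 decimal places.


For Beta(a,b): Var = ab/((a+b)^2(a+b+1))
Var = 0.0029, SD = 0.0536
Approximate 95% CI width = 4 * 0.0536 = 0.2145

0.2145


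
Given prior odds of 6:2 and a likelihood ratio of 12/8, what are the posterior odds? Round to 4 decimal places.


Posterior odds = prior odds * LR
Prior odds = 6/2 = 3.0
LR = 12/8 = 1.5
Posterior odds = 3.0 * 1.5 = 4.5

4.5


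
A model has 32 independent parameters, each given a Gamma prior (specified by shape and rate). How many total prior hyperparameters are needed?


Each Gamma prior needs 2 hyperparameters (shape and rate).
Total = 2 * 32 = 64

64


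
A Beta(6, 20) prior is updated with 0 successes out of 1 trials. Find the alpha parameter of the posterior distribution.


In the Beta-Binomial conjugate update:
alpha_post = alpha_prior + successes
= 6 + 0
= 6

6


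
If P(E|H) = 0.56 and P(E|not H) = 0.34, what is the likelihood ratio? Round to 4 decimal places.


Likelihood ratio = P(E|H) / P(E|not H)
= 0.56 / 0.34
= 1.6471

1.6471


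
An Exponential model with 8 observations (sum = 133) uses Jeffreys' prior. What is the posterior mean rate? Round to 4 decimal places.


Posterior Gamma(8, 133)
E[lambda] = 8/133 = 0.0602

0.0602


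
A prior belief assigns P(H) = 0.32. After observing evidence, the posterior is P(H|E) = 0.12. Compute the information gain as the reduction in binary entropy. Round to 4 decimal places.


H(prior) = -0.32*log2(0.32) - 0.68*log2(0.68)
= 0.9044
H(post) = -0.12*log2(0.12) - 0.88*log2(0.88)
= 0.5294
IG = 0.9044 - 0.5294 = 0.375

0.375


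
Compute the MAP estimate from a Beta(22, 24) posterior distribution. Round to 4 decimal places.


MAP = mode of Beta distribution
= (alpha - 1)/(alpha + beta - 2)
= (22-1)/(22+24-2)
= 21/44 = 0.4773

0.4773


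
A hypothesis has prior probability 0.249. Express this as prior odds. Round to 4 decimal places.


Odds = P(H) / P(not H) = 0.249 / 0.751
= 0.3316

0.3316


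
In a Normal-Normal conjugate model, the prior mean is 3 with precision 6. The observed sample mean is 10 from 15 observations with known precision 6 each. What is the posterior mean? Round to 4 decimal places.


Posterior precision = tau0 + n*tau = 6 + 15*6 = 96
Posterior mean = (tau0*mu0 + n*tau*xbar) / posterior_precision
= (6*3 + 15*6*10) / 96
= 918 / 96 = 9.5625

9.5625


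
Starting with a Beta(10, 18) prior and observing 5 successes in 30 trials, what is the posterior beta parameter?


Posterior beta = prior beta + failures
Failures = 30 - 5 = 25
beta_post = 18 + 25 = 43

43


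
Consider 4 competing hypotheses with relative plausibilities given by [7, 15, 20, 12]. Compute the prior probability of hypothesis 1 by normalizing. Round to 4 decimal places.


Sum of weights = 7 + 15 + 20 + 12 = 54
Normalized prior for H1 = 7 / 54
= 0.1296

0.1296


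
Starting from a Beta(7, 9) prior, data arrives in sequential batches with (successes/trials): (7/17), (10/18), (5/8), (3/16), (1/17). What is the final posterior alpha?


In sequential Bayesian updating, we sum all successes.
Total successes = 26
Final alpha = 7 + 26 = 33

33


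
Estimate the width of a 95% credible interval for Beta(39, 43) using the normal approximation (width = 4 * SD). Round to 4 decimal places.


For Beta(a,b): Var = ab/((a+b)^2(a+b+1))
Var = 0.003, SD = 0.0548
Approximate 95% CI width = 4 * 0.0548 = 0.2193

0.2193


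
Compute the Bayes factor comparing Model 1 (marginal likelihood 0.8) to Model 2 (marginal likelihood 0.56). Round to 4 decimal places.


BF12 = marginal likelihood of M1 / marginal likelihood of M2
= 0.8/0.56
= 1.4286

1.4286


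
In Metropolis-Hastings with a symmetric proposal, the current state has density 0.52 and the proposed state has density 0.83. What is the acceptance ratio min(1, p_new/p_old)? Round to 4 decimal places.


Ratio = p_new / p_old = 0.83 / 0.52 = 1.5962
Acceptance = min(1, 1.5962) = 1.0

1.0


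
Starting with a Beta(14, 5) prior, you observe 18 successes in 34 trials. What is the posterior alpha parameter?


For a Beta-Binomial conjugate model:
Posterior alpha = prior alpha + number of successes
= 14 + 18 = 32

32


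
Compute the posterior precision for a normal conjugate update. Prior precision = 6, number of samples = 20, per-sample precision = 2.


tau_post = tau_0 + n * tau
= 6 + 20 * 2 = 46

46


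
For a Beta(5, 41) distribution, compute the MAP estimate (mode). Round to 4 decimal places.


MAP = mode = (a-1)/(a+b-2)
= (5-1)/(5+41-2)
= 4/44 = 0.0909

0.0909
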